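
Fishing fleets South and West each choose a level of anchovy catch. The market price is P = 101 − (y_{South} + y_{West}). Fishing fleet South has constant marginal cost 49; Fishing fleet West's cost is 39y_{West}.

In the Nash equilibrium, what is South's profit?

Fishing fleet South's profit: π = y_{South}(101 − (y_{South} + y_{West})) − 49y_{South}.
∂π/∂y_{South} = 52 − 2y_{South} − y_{West} = 0, so y_{South} = 26 − 0.5y_{West}.
By the same steps for West: y_{West} = 31 − 0.5y_{South}.
Solving the two reaction functions simultaneously: (1 − (−0.5)(−0.5))y_{South} = 26 − 0.5·31, so 0.75y_{South} = 10.5 and y_{South} = 14.
Then y_{West} = 31 − 0.5·14 = 24.
Price P = 101 − 38 = 63.
South's profit: (63 − 49)·14 = 196.

196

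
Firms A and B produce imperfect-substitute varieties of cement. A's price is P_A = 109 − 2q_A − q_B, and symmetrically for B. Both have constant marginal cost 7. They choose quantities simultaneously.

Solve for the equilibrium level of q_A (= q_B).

Firm A's profit: π = q_A(109 − 2q_A − q_B) − 7q_A.
∂π/∂q_A = 102 − 4q_A − q_B = 0 ⇒ q_A = 25.5 − 0.25q_B.
Setting q_A = q_B in the reaction function: q_A = 25.5 − 0.25q_A, so q_A = 25.5 / 1.25 = 20.4.

20.4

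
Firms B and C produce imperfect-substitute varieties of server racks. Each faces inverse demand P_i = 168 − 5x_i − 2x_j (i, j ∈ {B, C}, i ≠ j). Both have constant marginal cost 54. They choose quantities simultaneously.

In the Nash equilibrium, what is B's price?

101.5

Firm B's profit: π = x_B(168 − 5x_B − 2x_C) − 54x_B.
∂π/∂x_B = 114 − 10x_B − 2x_C = 0 ⇒ x_B = 11.4 − 0.2x_C.
Setting x_B = x_C in the reaction function: x_B = 11.4 − 0.2x_B, so x_B = 11.4 / 1.2 = 9.5.
P_B = 168 − 5·9.5 − 2·9.5 = 101.5.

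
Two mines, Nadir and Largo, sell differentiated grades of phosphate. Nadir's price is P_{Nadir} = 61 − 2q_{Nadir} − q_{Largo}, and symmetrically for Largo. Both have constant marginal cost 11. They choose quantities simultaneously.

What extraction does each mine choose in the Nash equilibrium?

10

Mine Nadir's profit: π = q_{Nadir}(61 − 2q_{Nadir} − q_{Largo}) − 11q_{Nadir}.
∂π/∂q_{Nadir} = 50 − 4q_{Nadir} − q_{Largo} = 0 ⇒ q_{Nadir} = 12.5 − 0.25q_{Largo}.
The game is symmetric, so in equilibrium q_{Largo} = q_{Nadir}: the reaction function gives 1.25q_{Nadir} = 12.5, hence q_{Nadir} = 10.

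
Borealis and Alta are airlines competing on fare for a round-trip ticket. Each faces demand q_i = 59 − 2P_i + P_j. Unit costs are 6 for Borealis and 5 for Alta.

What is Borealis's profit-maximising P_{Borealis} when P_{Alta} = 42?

28.25

Borealis's profit: π = (P_{Borealis} − 6)(59 − 2P_{Borealis} + P_{Alta}).
∂π/∂P_{Borealis} = 71 − 4P_{Borealis} + P_{Alta} = 0 ⇒ P_{Borealis} = 17.75 + 0.25P_{Alta}.
At P_{Alta} = 42: P_{Borealis} = 17.75 + 0.25·42 = 28.25.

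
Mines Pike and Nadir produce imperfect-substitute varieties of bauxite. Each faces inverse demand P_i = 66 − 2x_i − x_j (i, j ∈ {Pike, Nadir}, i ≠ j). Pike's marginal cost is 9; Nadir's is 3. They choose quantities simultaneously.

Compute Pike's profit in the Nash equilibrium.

Mine Pike's profit: π = x_{Pike}(66 − 2x_{Pike} − x_{Nadir}) − 9x_{Pike}.
∂π/∂x_{Pike} = 57 − 4x_{Pike} − x_{Nadir} = 0 ⇒ x_{Pike} = 14.25 − 0.25x_{Nadir}.
Similarly x_{Nadir} = 15.75 − 0.25x_{Pike}.
Plugging x_{Nadir} into Pike's best response: x_{Pike} = 14.25 − 0.25(15.75 − 0.25x_{Pike}) ⇒ 0.9375x_{Pike} = 10.3125, so x_{Pike} = 11.
Then x_{Nadir} = 15.75 − 0.25·11 = 13.
P_{Pike} = 66 − 2·11 − 13 = 31.
Profit = (31 − 9)·11 = 242.

242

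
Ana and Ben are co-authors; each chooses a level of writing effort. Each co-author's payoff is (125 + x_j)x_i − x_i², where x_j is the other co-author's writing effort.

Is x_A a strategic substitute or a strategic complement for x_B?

strategic complements

Ana's payoff is (125 + x_B)x_A − x_A².
∂π/∂x_A = 125 + x_B − 2x_A = 0, so x_A = 62.5 + 0.5x_B.
The best-response slope dx_A/dx_B = 0.5 > 0: the reaction function is upward-sloping, so the choices are strategic complements.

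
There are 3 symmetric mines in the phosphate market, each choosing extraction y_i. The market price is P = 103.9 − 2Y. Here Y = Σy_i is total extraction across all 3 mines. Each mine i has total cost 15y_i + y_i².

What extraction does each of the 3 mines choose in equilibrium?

8.89

A representative mine's profit is π_i = y_i(103.9 − 2Y) − 15y_i − y_i², with Y = y_i + Σ_{j≠i} y_j.
First-order condition: 88.9 − 6y_i − 2Σ_{j≠i} y_j = 0.
In a symmetric equilibrium every mine chooses the same y, so Σ_{j≠i} y_j = 2y. The condition becomes 88.9 − 10y = 0, giving y = 88.9/10 = 8.89.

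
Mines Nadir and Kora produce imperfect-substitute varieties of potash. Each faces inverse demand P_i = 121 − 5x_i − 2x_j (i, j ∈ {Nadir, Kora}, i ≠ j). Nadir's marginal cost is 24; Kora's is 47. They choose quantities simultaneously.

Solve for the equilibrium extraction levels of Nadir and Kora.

Mine Nadir's profit: π = x_{Nadir}(121 − 5x_{Nadir} − 2x_{Kora}) − 24x_{Nadir}.
∂π/∂x_{Nadir} = 97 − 10x_{Nadir} − 2x_{Kora} = 0 ⇒ x_{Nadir} = 9.7 − 0.2x_{Kora}.
Similarly x_{Kora} = 7.4 − 0.2x_{Nadir}.
Substituting the second reaction function into the first: x_{Nadir} = 9.7 − 0.2(7.4 − 0.2x_{Nadir}), which gives 0.96x_{Nadir} = 8.22 ⇒ x_{Nadir} = 8.5625.
Then x_{Kora} = 7.4 − 0.2·8.5625 = 5.6875.

8.5625, 5.6875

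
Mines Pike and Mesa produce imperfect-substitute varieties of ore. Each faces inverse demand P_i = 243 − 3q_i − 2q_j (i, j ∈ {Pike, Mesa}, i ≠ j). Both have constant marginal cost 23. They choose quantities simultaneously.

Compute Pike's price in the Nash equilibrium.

Mine Pike's profit: π = q_{Pike}(243 − 3q_{Pike} − 2q_{Mesa}) − 23q_{Pike}.
∂π/∂q_{Pike} = 220 − 6q_{Pike} − 2q_{Mesa} = 0 ⇒ q_{Pike} = 110/3 − (1/3)q_{Mesa}.
By symmetry q_{Mesa} = q_{Pike}; substituting into the reaction function, (4/3)q_{Pike} = 110/3 and q_{Pike} = 27.5.
P_{Pike} = 243 − 3·27.5 − 2·27.5 = 105.5.

105.5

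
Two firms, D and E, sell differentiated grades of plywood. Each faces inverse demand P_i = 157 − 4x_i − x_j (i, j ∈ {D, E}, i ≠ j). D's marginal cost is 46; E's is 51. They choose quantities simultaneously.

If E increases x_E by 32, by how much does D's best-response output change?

-4

Firm D's profit: π = x_D(157 − 4x_D − x_E) − 46x_D.
∂π/∂x_D = 111 − 8x_D − x_E = 0 ⇒ x_D = 13.875 − 0.125x_E.
The reaction-function slope is −0.125, so a 32-unit rise in x_E moves x_D by −0.125 × 32 = −4. D's best response falls — the actions are strategic substitutes.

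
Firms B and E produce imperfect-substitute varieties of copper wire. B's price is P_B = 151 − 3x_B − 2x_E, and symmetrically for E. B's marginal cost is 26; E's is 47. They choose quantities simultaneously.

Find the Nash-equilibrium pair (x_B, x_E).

16.9375, 11.6875

Firm B's profit: π = x_B(151 − 3x_B − 2x_E) − 26x_B.
∂π/∂x_B = 125 − 6x_B − 2x_E = 0 ⇒ x_B = 125/6 − (1/3)x_E.
Similarly x_E = 52/3 − (1/3)x_B.
Plugging x_E into B's best response: x_B = 125/6 − (1/3)(52/3 − (1/3)x_B) ⇒ (8/9)x_B = 271/18, so x_B = 16.9375.
Then x_E = 52/3 − (1/3)·16.9375 = 11.6875.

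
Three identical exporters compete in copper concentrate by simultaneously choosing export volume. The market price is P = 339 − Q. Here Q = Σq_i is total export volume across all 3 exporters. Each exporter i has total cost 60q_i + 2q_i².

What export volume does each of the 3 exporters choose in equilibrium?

34.875

A representative exporter's profit is π_i = q_i(339 − Q) − 60q_i − 2q_i², with Q = q_i + Σ_{j≠i} q_j.
First-order condition: 279 − 6q_i − Σ_{j≠i} q_j = 0.
In a symmetric equilibrium every exporter chooses the same q, so Σ_{j≠i} q_j = 2q. The condition becomes 279 − 8q = 0, giving q = 279/8 = 34.875.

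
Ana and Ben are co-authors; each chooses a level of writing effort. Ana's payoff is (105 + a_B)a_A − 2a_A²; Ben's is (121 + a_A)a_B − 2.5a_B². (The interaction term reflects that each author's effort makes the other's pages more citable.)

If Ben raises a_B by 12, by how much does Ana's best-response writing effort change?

Expanding Ana's payoff: 105a_A + a_Ba_A − 2a_A².
∂π/∂a_A = 105 + a_B − 4a_A = 0, so a_A = 26.25 + 0.25a_B.
The reaction-function slope is 0.25, so a 12-unit rise in a_B moves a_A by 0.25 × 12 = 3. Ana's best response rises — the actions are strategic complements.

3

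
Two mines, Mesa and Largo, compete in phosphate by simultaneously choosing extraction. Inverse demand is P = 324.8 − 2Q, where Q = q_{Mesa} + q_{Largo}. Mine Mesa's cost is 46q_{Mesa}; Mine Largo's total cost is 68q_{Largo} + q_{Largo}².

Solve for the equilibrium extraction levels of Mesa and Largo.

Mine Mesa's profit: π = q_{Mesa}(324.8 − 2(q_{Mesa} + q_{Largo})) − 46q_{Mesa}.
∂π/∂q_{Mesa} = 278.8 − 4q_{Mesa} − 2q_{Largo} = 0, so q_{Mesa} = 69.7 − 0.5q_{Largo}.
For Largo: ∂π/∂q_{Largo} = 256.8 − 6q_{Largo} − 2q_{Mesa} = 0 ⇒ q_{Largo} = 42.8 − (1/3)q_{Mesa}.
Substituting the second reaction function into the first: q_{Mesa} = 69.7 − 0.5(42.8 − (1/3)q_{Mesa}), which gives (5/6)q_{Mesa} = 48.3 ⇒ q_{Mesa} = 57.96.
Then q_{Largo} = 42.8 − (1/3)·57.96 = 23.48.

57.96, 23.48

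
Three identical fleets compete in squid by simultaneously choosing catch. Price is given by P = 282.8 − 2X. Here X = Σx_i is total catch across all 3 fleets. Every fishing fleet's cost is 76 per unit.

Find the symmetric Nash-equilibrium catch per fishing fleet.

A representative fishing fleet's profit is π_i = x_i(282.8 − 2X) − 76x_i, with X = x_i + Σ_{j≠i} x_j.
First-order condition: 206.8 − 4x_i − 2Σ_{j≠i} x_j = 0.
Imposing symmetry (x_j = x for all j) turns Σ_{j≠i} x_j into 2x, so 206.8 = 8x and x = 25.85.

25.85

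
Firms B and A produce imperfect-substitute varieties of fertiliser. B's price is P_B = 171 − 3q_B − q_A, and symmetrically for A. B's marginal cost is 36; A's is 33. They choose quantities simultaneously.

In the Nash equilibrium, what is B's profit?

Firm B's profit: π = q_B(171 − 3q_B − q_A) − 36q_B.
∂π/∂q_B = 135 − 6q_B − q_A = 0 ⇒ q_B = 22.5 − (1/6)q_A.
Similarly q_A = 23 − (1/6)q_B.
Plugging q_A into B's best response: q_B = 22.5 − (1/6)(23 − (1/6)q_B) ⇒ (35/36)q_B = 56/3, so q_B = 19.2.
Then q_A = 23 − (1/6)·19.2 = 19.8.
P_B = 171 − 3·19.2 − 19.8 = 93.6.
Profit = (93.6 − 36)·19.2 = 1105.92.

1105.92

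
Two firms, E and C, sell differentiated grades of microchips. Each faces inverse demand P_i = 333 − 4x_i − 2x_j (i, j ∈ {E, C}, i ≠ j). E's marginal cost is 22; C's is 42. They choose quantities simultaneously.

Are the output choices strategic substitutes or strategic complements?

Firm E's profit: π = x_E(333 − 4x_E − 2x_C) − 22x_E.
∂π/∂x_E = 311 − 8x_E − 2x_C = 0 ⇒ x_E = 38.875 − 0.25x_C.
The best-response slope dx_E/dx_C = −0.25 < 0: the reaction function is downward-sloping, so the choices are strategic substitutes.

strategic substitutes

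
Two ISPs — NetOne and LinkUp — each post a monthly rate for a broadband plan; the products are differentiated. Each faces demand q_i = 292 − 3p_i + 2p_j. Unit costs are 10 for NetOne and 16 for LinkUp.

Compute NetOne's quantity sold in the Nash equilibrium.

214.875

NetOne's profit: π = (p_{NetOne} − 10)(292 − 3p_{NetOne} + 2p_{LinkUp}).
∂π/∂p_{NetOne} = 322 − 6p_{NetOne} + 2p_{LinkUp} = 0 ⇒ p_{NetOne} = 161/3 + (1/3)p_{LinkUp}.
Similarly p_{LinkUp} = 170/3 + (1/3)p_{NetOne}.
Plugging p_{LinkUp} into NetOne's best response: p_{NetOne} = 161/3 + (1/3)(170/3 + (1/3)p_{NetOne}) ⇒ (8/9)p_{NetOne} = 653/9, so p_{NetOne} = 81.625.
Then p_{LinkUp} = 170/3 + (1/3)·81.625 = 83.875.
q_{NetOne} = 292 − 3·81.625 + 2·83.875 = 214.875.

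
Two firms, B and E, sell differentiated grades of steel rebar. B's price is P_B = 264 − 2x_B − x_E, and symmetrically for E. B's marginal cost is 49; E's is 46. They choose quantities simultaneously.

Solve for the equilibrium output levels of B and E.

Firm B's profit: π = x_B(264 − 2x_B − x_E) − 49x_B.
∂π/∂x_B = 215 − 4x_B − x_E = 0 ⇒ x_B = 53.75 − 0.25x_E.
Similarly x_E = 54.5 − 0.25x_B.
Plugging x_E into B's best response: x_B = 53.75 − 0.25(54.5 − 0.25x_B) ⇒ 0.9375x_B = 40.125, so x_B = 42.8.
Then x_E = 54.5 − 0.25·42.8 = 43.8.

42.8, 43.8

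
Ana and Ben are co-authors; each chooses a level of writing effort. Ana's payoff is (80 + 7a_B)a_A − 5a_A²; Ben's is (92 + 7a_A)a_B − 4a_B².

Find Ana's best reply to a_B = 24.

Expanding Ana's payoff: 80a_A + 7a_Ba_A − 5a_A².
∂π/∂a_A = 80 + 7a_B − 10a_A = 0, so a_A = 8 + 0.7a_B.
At a_B = 24: a_A = 8 + 0.7·24 = 24.8.

24.8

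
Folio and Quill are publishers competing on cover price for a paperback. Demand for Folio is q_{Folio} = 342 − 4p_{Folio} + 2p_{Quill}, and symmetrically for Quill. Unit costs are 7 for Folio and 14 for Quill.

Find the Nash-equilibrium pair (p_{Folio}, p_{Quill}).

62.6, 65.4

Folio's profit: π = (p_{Folio} − 7)(342 − 4p_{Folio} + 2p_{Quill}).
∂π/∂p_{Folio} = 370 − 8p_{Folio} + 2p_{Quill} = 0 ⇒ p_{Folio} = 46.25 + 0.25p_{Quill}.
Similarly p_{Quill} = 49.75 + 0.25p_{Folio}.
Plugging p_{Quill} into Folio's best response: p_{Folio} = 46.25 + 0.25(49.75 + 0.25p_{Folio}) ⇒ 0.9375p_{Folio} = 58.6875, so p_{Folio} = 62.6.
Then p_{Quill} = 49.75 + 0.25·62.6 = 65.4.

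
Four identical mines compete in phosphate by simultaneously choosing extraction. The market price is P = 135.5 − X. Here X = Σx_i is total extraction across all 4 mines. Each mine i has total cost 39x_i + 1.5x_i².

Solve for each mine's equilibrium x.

A representative mine's profit is π_i = x_i(135.5 − X) − 39x_i − 1.5x_i², with X = x_i + Σ_{j≠i} x_j.
First-order condition: 96.5 − 5x_i − Σ_{j≠i} x_j = 0.
In a symmetric equilibrium every mine chooses the same x, so Σ_{j≠i} x_j = 3x. The condition becomes 96.5 − 8x = 0, giving x = 96.5/8 = 12.0625.

12.0625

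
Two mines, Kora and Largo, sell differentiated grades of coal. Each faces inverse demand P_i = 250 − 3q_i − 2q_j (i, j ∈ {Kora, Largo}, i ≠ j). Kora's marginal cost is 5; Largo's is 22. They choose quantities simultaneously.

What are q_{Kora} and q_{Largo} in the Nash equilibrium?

Mine Kora's profit: π = q_{Kora}(250 − 3q_{Kora} − 2q_{Largo}) − 5q_{Kora}.
∂π/∂q_{Kora} = 245 − 6q_{Kora} − 2q_{Largo} = 0 ⇒ q_{Kora} = 245/6 − (1/3)q_{Largo}.
Similarly q_{Largo} = 38 − (1/3)q_{Kora}.
Solving the two reaction functions simultaneously: (1 − (−1/3)(−1/3))q_{Kora} = 245/6 − (1/3)·38, so (8/9)q_{Kora} = 169/6 and q_{Kora} = 31.6875.
Then q_{Largo} = 38 − (1/3)·31.6875 = 27.4375.

31.6875, 27.4375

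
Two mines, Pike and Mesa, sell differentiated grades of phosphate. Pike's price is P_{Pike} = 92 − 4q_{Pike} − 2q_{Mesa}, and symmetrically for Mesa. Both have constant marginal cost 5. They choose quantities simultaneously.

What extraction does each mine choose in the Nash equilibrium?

Mine Pike's profit: π = q_{Pike}(92 − 4q_{Pike} − 2q_{Mesa}) − 5q_{Pike}.
∂π/∂q_{Pike} = 87 − 8q_{Pike} − 2q_{Mesa} = 0 ⇒ q_{Pike} = 10.875 − 0.25q_{Mesa}.
Setting q_{Pike} = q_{Mesa} in the reaction function: q_{Pike} = 10.875 − 0.25q_{Pike}, so q_{Pike} = 10.875 / 1.25 = 8.7.

8.7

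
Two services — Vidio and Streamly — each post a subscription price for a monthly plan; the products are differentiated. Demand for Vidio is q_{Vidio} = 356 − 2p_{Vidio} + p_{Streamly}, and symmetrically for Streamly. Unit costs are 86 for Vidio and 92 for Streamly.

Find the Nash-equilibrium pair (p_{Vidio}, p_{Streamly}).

Vidio's profit: π = (p_{Vidio} − 86)(356 − 2p_{Vidio} + p_{Streamly}).
∂π/∂p_{Vidio} = 528 − 4p_{Vidio} + p_{Streamly} = 0 ⇒ p_{Vidio} = 132 + 0.25p_{Streamly}.
Similarly p_{Streamly} = 135 + 0.25p_{Vidio}.
Plugging p_{Streamly} into Vidio's best response: p_{Vidio} = 132 + 0.25(135 + 0.25p_{Vidio}) ⇒ 0.9375p_{Vidio} = 165.75, so p_{Vidio} = 176.8.
Then p_{Streamly} = 135 + 0.25·176.8 = 179.2.

176.8, 179.2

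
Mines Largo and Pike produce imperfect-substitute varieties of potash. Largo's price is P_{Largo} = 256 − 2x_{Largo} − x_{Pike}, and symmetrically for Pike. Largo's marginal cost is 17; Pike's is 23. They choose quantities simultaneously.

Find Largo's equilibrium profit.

4646.48

Mine Largo's profit: π = x_{Largo}(256 − 2x_{Largo} − x_{Pike}) − 17x_{Largo}.
∂π/∂x_{Largo} = 239 − 4x_{Largo} − x_{Pike} = 0 ⇒ x_{Largo} = 59.75 − 0.25x_{Pike}.
Similarly x_{Pike} = 58.25 − 0.25x_{Largo}.
Solving the two reaction functions simultaneously: (1 − (−0.25)(−0.25))x_{Largo} = 59.75 − 0.25·58.25, so 0.9375x_{Largo} = 45.1875 and x_{Largo} = 48.2.
Then x_{Pike} = 58.25 − 0.25·48.2 = 46.2.
P_{Largo} = 256 − 2·48.2 − 46.2 = 113.4.
Profit = (113.4 − 17)·48.2 = 4646.48.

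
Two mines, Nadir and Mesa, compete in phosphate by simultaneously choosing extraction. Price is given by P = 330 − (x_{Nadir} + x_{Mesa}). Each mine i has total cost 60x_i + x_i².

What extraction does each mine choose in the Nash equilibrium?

Mine Nadir's profit: π = x_{Nadir}(330 − (x_{Nadir} + x_{Mesa})) − 60x_{Nadir} − x_{Nadir}².
∂π/∂x_{Nadir} = 270 − 4x_{Nadir} − x_{Mesa} = 0, so x_{Nadir} = 67.5 − 0.25x_{Mesa}.
By symmetry x_{Mesa} = x_{Nadir}; substituting into the reaction function, 1.25x_{Nadir} = 67.5 and x_{Nadir} = 54.

54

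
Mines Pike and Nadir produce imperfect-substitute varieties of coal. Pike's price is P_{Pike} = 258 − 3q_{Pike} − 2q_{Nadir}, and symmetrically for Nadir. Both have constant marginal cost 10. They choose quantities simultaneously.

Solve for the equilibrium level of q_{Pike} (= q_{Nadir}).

Mine Pike's profit: π = q_{Pike}(258 − 3q_{Pike} − 2q_{Nadir}) − 10q_{Pike}.
∂π/∂q_{Pike} = 248 − 6q_{Pike} − 2q_{Nadir} = 0 ⇒ q_{Pike} = 124/3 − (1/3)q_{Nadir}.
By symmetry q_{Nadir} = q_{Pike}; substituting into the reaction function, (4/3)q_{Pike} = 124/3 and q_{Pike} = 31.

31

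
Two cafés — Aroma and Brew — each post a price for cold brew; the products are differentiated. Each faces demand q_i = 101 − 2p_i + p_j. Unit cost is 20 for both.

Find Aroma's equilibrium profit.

Aroma's profit: π = (p_{Aroma} − 20)(101 − 2p_{Aroma} + p_{Brew}).
∂π/∂p_{Aroma} = 141 − 4p_{Aroma} + p_{Brew} = 0 ⇒ p_{Aroma} = 35.25 + 0.25p_{Brew}.
Setting p_{Aroma} = p_{Brew} in the reaction function: p_{Aroma} = 35.25 + 0.25p_{Aroma}, so p_{Aroma} = 35.25 / 0.75 = 47.
q_{Aroma} = 101 − 2·47 + 47 = 54.
Profit = (47 − 20)·54 = 1458.

1458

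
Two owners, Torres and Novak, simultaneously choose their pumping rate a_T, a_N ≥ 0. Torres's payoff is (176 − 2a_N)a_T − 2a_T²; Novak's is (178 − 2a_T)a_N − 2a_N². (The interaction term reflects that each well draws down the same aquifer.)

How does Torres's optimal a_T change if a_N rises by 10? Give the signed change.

Expanding Torres's payoff: 176a_T − 2a_Na_T − 2a_T².
∂π/∂a_T = 176 − 2a_N − 4a_T = 0, so a_T = 44 − 0.5a_N.
The reaction-function slope is −0.5, so a 10-unit rise in a_N moves a_T by −0.5 × 10 = −5. Torres's best response falls — the actions are strategic substitutes.

-5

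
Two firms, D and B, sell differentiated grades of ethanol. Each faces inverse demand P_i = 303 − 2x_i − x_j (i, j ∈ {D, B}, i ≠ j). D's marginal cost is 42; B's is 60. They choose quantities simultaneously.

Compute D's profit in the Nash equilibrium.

5703.12

Firm D's profit: π = x_D(303 − 2x_D − x_B) − 42x_D.
∂π/∂x_D = 261 − 4x_D − x_B = 0 ⇒ x_D = 65.25 − 0.25x_B.
Similarly x_B = 60.75 − 0.25x_D.
Substituting the second reaction function into the first: x_D = 65.25 − 0.25(60.75 − 0.25x_D), which gives 0.9375x_D = 50.0625 ⇒ x_D = 53.4.
Then x_B = 60.75 − 0.25·53.4 = 47.4.
P_D = 303 − 2·53.4 − 47.4 = 148.8.
Profit = (148.8 − 42)·53.4 = 5703.12.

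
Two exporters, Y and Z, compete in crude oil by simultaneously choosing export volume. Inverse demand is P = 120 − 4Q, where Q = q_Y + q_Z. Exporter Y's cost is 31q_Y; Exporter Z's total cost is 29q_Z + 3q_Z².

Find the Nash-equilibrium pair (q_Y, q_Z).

Exporter Y's profit: π = q_Y(120 − 4(q_Y + q_Z)) − 31q_Y.
∂π/∂q_Y = 89 − 8q_Y − 4q_Z = 0, so q_Y = 11.125 − 0.5q_Z.
For Z: ∂π/∂q_Z = 91 − 14q_Z − 4q_Y = 0 ⇒ q_Z = 6.5 − (2/7)q_Y.
Plugging q_Z into Y's best response: q_Y = 11.125 − 0.5(6.5 − (2/7)q_Y) ⇒ (6/7)q_Y = 7.875, so q_Y = 9.1875.
Then q_Z = 6.5 − (2/7)·9.1875 = 3.875.

9.1875, 3.875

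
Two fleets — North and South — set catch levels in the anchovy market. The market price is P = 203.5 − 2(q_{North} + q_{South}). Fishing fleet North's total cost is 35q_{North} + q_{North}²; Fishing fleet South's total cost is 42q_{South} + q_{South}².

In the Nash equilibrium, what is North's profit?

Fishing fleet North's profit: π = q_{North}(203.5 − 2(q_{North} + q_{South})) − 35q_{North} − q_{North}².
∂π/∂q_{North} = 168.5 − 6q_{North} − 2q_{South} = 0, so q_{North} = 337/12 − (1/3)q_{South}.
By the same steps for South: q_{South} = 323/12 − (1/3)q_{North}.
Plugging q_{South} into North's best response: q_{North} = 337/12 − (1/3)(323/12 − (1/3)q_{North}) ⇒ (8/9)q_{North} = 172/9, so q_{North} = 21.5.
Then q_{South} = 323/12 − (1/3)·21.5 = 19.75.
Price P = 203.5 − 2·41.25 = 121.
North's profit: (121 − 35)·21.5 − (21.5)² = 1386.75.

1386.75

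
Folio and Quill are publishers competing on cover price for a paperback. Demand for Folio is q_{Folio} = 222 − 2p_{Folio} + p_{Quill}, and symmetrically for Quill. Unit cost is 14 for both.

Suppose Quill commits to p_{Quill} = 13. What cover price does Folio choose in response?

65.75

Folio's profit: π = (p_{Folio} − 14)(222 − 2p_{Folio} + p_{Quill}).
∂π/∂p_{Folio} = 250 − 4p_{Folio} + p_{Quill} = 0 ⇒ p_{Folio} = 62.5 + 0.25p_{Quill}.
At p_{Quill} = 13: p_{Folio} = 62.5 + 0.25·13 = 65.75.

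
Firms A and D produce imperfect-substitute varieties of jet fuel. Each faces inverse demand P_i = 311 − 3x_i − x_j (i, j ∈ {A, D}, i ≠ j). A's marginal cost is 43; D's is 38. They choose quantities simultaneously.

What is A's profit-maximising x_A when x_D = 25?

40.5

Firm A's profit: π = x_A(311 − 3x_A − x_D) − 43x_A.
∂π/∂x_A = 268 − 6x_A − x_D = 0 ⇒ x_A = 134/3 − (1/6)x_D.
At x_D = 25: x_A = 134/3 − (1/6)·25 = 40.5.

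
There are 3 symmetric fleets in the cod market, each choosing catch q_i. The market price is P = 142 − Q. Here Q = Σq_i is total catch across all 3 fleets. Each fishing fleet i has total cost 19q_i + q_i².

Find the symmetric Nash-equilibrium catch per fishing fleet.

A representative fishing fleet's profit is π_i = q_i(142 − Q) − 19q_i − q_i², with Q = q_i + Σ_{j≠i} q_j.
First-order condition: 123 − 4q_i − Σ_{j≠i} q_j = 0.
With identical fishing fleets, set every q_j = q: then 123 − 4q − 2q = 0, i.e. q = 123/6 = 20.5.

20.5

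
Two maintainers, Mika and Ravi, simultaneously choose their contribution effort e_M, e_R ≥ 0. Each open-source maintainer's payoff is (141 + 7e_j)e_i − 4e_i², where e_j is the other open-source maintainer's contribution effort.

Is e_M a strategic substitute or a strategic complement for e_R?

Mika's payoff is (141 + 7e_R)e_M − 4e_M².
∂π/∂e_M = 141 + 7e_R − 8e_M = 0, so e_M = 17.625 + 0.875e_R.
The best-response slope de_M/de_R = 0.875 > 0: the reaction function is upward-sloping, so the choices are strategic complements.

strategic complements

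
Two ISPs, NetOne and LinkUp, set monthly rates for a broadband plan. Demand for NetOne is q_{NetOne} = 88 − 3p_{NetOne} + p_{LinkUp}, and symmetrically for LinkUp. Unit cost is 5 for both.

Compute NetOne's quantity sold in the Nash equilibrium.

NetOne's profit: π = (p_{NetOne} − 5)(88 − 3p_{NetOne} + p_{LinkUp}).
∂π/∂p_{NetOne} = 103 − 6p_{NetOne} + p_{LinkUp} = 0 ⇒ p_{NetOne} = 103/6 + (1/6)p_{LinkUp}.
The game is symmetric, so in equilibrium p_{LinkUp} = p_{NetOne}: the reaction function gives (5/6)p_{NetOne} = 103/6, hence p_{NetOne} = 20.6.
q_{NetOne} = 88 − 3·20.6 + 20.6 = 46.8.

46.8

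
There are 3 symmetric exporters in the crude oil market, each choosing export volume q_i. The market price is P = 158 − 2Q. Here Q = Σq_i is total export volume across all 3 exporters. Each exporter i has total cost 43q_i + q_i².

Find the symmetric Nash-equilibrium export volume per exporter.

11.5

A representative exporter's profit is π_i = q_i(158 − 2Q) − 43q_i − q_i², with Q = q_i + Σ_{j≠i} q_j.
First-order condition: 115 − 6q_i − 2Σ_{j≠i} q_j = 0.
Imposing symmetry (q_j = q for all j) turns Σ_{j≠i} q_j into 2q, so 115 = 10q and q = 11.5.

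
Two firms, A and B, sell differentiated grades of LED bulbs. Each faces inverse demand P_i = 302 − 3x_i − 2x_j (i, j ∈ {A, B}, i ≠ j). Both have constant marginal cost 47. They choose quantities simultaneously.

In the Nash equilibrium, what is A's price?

Firm A's profit: π = x_A(302 − 3x_A − 2x_B) − 47x_A.
∂π/∂x_A = 255 − 6x_A − 2x_B = 0 ⇒ x_A = 42.5 − (1/3)x_B.
By symmetry x_B = x_A; substituting into the reaction function, (4/3)x_A = 42.5 and x_A = 31.875.
P_A = 302 − 3·31.875 − 2·31.875 = 142.625.

142.625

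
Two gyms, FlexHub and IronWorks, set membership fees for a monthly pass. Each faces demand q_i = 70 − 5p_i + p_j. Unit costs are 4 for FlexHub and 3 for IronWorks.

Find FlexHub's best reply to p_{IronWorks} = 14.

10.4

FlexHub's profit: π = (p_{FlexHub} − 4)(70 − 5p_{FlexHub} + p_{IronWorks}).
∂π/∂p_{FlexHub} = 90 − 10p_{FlexHub} + p_{IronWorks} = 0 ⇒ p_{FlexHub} = 9 + 0.1p_{IronWorks}.
At p_{IronWorks} = 14: p_{FlexHub} = 9 + 0.1·14 = 10.4.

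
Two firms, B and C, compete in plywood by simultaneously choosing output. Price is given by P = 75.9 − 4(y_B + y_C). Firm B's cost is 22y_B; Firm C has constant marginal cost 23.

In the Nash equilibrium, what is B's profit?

83.7225

Firm B's profit: π = y_B(75.9 − 4(y_B + y_C)) − 22y_B.
∂π/∂y_B = 53.9 − 8y_B − 4y_C = 0, so y_B = 6.7375 − 0.5y_C.
By the same steps for C: y_C = 6.6125 − 0.5y_B.
Solving the two reaction functions simultaneously: (1 − (−0.5)(−0.5))y_B = 6.7375 − 0.5·6.6125, so 0.75y_B = 549/160 and y_B = 4.575.
Then y_C = 6.6125 − 0.5·4.575 = 4.325.
Price P = 75.9 − 4·8.9 = 40.3.
B's profit: (40.3 − 22)·4.575 = 83.7225.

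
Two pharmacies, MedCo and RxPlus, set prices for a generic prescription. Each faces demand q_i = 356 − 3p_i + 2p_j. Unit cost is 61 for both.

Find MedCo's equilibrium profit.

16317.1875

MedCo's profit: π = (p_{MedCo} − 61)(356 − 3p_{MedCo} + 2p_{RxPlus}).
∂π/∂p_{MedCo} = 539 − 6p_{MedCo} + 2p_{RxPlus} = 0 ⇒ p_{MedCo} = 539/6 + (1/3)p_{RxPlus}.
The game is symmetric, so in equilibrium p_{RxPlus} = p_{MedCo}: the reaction function gives (2/3)p_{MedCo} = 539/6, hence p_{MedCo} = 134.75.
q_{MedCo} = 356 − 3·134.75 + 2·134.75 = 221.25.
Profit = (134.75 − 61)·221.25 = 16317.1875.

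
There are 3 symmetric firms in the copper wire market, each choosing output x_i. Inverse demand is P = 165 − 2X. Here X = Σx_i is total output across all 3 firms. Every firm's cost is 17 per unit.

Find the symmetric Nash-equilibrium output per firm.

18.5

A representative firm's profit is π_i = x_i(165 − 2X) − 17x_i, with X = x_i + Σ_{j≠i} x_j.
First-order condition: 148 − 4x_i − 2Σ_{j≠i} x_j = 0.
In a symmetric equilibrium every firm chooses the same x, so Σ_{j≠i} x_j = 2x. The condition becomes 148 − 8x = 0, giving x = 148/8 = 18.5.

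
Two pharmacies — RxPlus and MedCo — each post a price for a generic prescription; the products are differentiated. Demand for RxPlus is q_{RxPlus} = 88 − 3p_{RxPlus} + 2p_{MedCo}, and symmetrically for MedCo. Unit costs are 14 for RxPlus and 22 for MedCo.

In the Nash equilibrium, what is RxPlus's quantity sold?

RxPlus's profit: π = (p_{RxPlus} − 14)(88 − 3p_{RxPlus} + 2p_{MedCo}).
∂π/∂p_{RxPlus} = 130 − 6p_{RxPlus} + 2p_{MedCo} = 0 ⇒ p_{RxPlus} = 65/3 + (1/3)p_{MedCo}.
Similarly p_{MedCo} = 77/3 + (1/3)p_{RxPlus}.
Substituting the second reaction function into the first: p_{RxPlus} = 65/3 + (1/3)(77/3 + (1/3)p_{RxPlus}), which gives (8/9)p_{RxPlus} = 272/9 ⇒ p_{RxPlus} = 34.
Then p_{MedCo} = 77/3 + (1/3)·34 = 37.
q_{RxPlus} = 88 − 3·34 + 2·37 = 60.

60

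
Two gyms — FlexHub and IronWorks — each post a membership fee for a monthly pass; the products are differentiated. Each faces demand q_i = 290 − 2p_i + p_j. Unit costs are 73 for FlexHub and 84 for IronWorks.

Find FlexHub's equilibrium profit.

FlexHub's profit: π = (p_{FlexHub} − 73)(290 − 2p_{FlexHub} + p_{IronWorks}).
∂π/∂p_{FlexHub} = 436 − 4p_{FlexHub} + p_{IronWorks} = 0 ⇒ p_{FlexHub} = 109 + 0.25p_{IronWorks}.
Similarly p_{IronWorks} = 114.5 + 0.25p_{FlexHub}.
Substituting the second reaction function into the first: p_{FlexHub} = 109 + 0.25(114.5 + 0.25p_{FlexHub}), which gives 0.9375p_{FlexHub} = 137.625 ⇒ p_{FlexHub} = 146.8.
Then p_{IronWorks} = 114.5 + 0.25·146.8 = 151.2.
q_{FlexHub} = 290 − 2·146.8 + 151.2 = 147.6.
Profit = (146.8 − 73)·147.6 = 10892.88.

10892.88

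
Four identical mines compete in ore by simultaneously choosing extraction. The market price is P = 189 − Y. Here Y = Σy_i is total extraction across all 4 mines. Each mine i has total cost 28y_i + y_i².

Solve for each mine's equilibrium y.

23

A representative mine's profit is π_i = y_i(189 − Y) − 28y_i − y_i², with Y = y_i + Σ_{j≠i} y_j.
First-order condition: 161 − 4y_i − Σ_{j≠i} y_j = 0.
Imposing symmetry (y_j = y for all j) turns Σ_{j≠i} y_j into 3y, so 161 = 7y and y = 23.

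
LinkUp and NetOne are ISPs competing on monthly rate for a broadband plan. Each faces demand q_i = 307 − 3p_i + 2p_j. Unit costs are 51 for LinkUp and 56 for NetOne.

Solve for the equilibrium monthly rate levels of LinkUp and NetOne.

115.9375, 117.8125

LinkUp's profit: π = (p_{LinkUp} − 51)(307 − 3p_{LinkUp} + 2p_{NetOne}).
∂π/∂p_{LinkUp} = 460 − 6p_{LinkUp} + 2p_{NetOne} = 0 ⇒ p_{LinkUp} = 230/3 + (1/3)p_{NetOne}.
Similarly p_{NetOne} = 475/6 + (1/3)p_{LinkUp}.
Solving the two reaction functions simultaneously: (1 − (1/3)(1/3))p_{LinkUp} = 230/3 + (1/3)·(475/6), so (8/9)p_{LinkUp} = 1855/18 and p_{LinkUp} = 115.9375.
Then p_{NetOne} = 475/6 + (1/3)·115.9375 = 117.8125.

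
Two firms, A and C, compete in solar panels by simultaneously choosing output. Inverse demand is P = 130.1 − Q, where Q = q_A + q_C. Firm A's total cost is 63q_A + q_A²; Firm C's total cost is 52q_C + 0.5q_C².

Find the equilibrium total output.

33.5

Firm A's profit: π = q_A(130.1 − (q_A + q_C)) − 63q_A − q_A².
∂π/∂q_A = 67.1 − 4q_A − q_C = 0, so q_A = 16.775 − 0.25q_C.
For C: ∂π/∂q_C = 78.1 − 3q_C − q_A = 0 ⇒ q_C = 781/30 − (1/3)q_A.
Plugging q_C into A's best response: q_A = 16.775 − 0.25(781/30 − (1/3)q_A) ⇒ (11/12)q_A = 154/15, so q_A = 11.2.
Then q_C = 781/30 − (1/3)·11.2 = 22.3.
Total output: 11.2 + 22.3 = 33.5.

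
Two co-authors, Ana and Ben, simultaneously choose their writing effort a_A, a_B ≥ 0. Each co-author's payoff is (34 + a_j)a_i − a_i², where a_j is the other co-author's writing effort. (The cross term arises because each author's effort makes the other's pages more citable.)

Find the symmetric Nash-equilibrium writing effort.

34

Ana's payoff is (34 + a_B)a_A − a_A².
∂π/∂a_A = 34 + a_B − 2a_A = 0, so a_A = 17 + 0.5a_B.
The game is symmetric, so in equilibrium a_B = a_A: the reaction function gives 0.5a_A = 17, hence a_A = 34.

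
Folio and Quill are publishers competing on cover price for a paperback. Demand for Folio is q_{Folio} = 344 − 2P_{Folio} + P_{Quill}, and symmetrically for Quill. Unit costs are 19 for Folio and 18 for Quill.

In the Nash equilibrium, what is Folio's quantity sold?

Folio's profit: π = (P_{Folio} − 19)(344 − 2P_{Folio} + P_{Quill}).
∂π/∂P_{Folio} = 382 − 4P_{Folio} + P_{Quill} = 0 ⇒ P_{Folio} = 95.5 + 0.25P_{Quill}.
Similarly P_{Quill} = 95 + 0.25P_{Folio}.
Plugging P_{Quill} into Folio's best response: P_{Folio} = 95.5 + 0.25(95 + 0.25P_{Folio}) ⇒ 0.9375P_{Folio} = 119.25, so P_{Folio} = 127.2.
Then P_{Quill} = 95 + 0.25·127.2 = 126.8.
q_{Folio} = 344 − 2·127.2 + 126.8 = 216.4.

216.4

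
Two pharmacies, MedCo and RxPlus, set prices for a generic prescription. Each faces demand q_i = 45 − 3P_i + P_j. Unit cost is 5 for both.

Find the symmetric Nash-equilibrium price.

12

MedCo's profit: π = (P_{MedCo} − 5)(45 − 3P_{MedCo} + P_{RxPlus}).
∂π/∂P_{MedCo} = 60 − 6P_{MedCo} + P_{RxPlus} = 0 ⇒ P_{MedCo} = 10 + (1/6)P_{RxPlus}.
Setting P_{MedCo} = P_{RxPlus} in the reaction function: P_{MedCo} = 10 + (1/6)P_{MedCo}, so P_{MedCo} = 10 / (5/6) = 12.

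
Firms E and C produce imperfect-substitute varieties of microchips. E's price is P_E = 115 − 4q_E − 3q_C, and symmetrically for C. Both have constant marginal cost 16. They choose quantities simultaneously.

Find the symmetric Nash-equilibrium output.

9

Firm E's profit: π = q_E(115 − 4q_E − 3q_C) − 16q_E.
∂π/∂q_E = 99 − 8q_E − 3q_C = 0 ⇒ q_E = 12.375 − 0.375q_C.
Setting q_E = q_C in the reaction function: q_E = 12.375 − 0.375q_E, so q_E = 12.375 / 1.375 = 9.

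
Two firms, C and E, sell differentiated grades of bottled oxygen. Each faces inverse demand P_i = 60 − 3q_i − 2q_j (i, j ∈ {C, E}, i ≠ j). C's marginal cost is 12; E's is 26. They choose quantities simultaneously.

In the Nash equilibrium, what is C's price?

32.625

Firm C's profit: π = q_C(60 − 3q_C − 2q_E) − 12q_C.
∂π/∂q_C = 48 − 6q_C − 2q_E = 0 ⇒ q_C = 8 − (1/3)q_E.
Similarly q_E = 17/3 − (1/3)q_C.
Substituting the second reaction function into the first: q_C = 8 − (1/3)(17/3 − (1/3)q_C), which gives (8/9)q_C = 55/9 ⇒ q_C = 6.875.
Then q_E = 17/3 − (1/3)·6.875 = 3.375.
P_C = 60 − 3·6.875 − 2·3.375 = 32.625.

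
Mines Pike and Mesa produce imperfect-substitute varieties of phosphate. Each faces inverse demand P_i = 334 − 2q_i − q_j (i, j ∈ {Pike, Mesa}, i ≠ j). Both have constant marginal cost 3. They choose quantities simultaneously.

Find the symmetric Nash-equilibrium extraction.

Mine Pike's profit: π = q_{Pike}(334 − 2q_{Pike} − q_{Mesa}) − 3q_{Pike}.
∂π/∂q_{Pike} = 331 − 4q_{Pike} − q_{Mesa} = 0 ⇒ q_{Pike} = 82.75 − 0.25q_{Mesa}.
The game is symmetric, so in equilibrium q_{Mesa} = q_{Pike}: the reaction function gives 1.25q_{Pike} = 82.75, hence q_{Pike} = 66.2.

66.2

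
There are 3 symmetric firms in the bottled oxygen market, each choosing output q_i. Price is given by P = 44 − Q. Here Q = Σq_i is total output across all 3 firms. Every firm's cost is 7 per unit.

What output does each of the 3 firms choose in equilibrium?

9.25

A representative firm's profit is π_i = q_i(44 − Q) − 7q_i, with Q = q_i + Σ_{j≠i} q_j.
First-order condition: 37 − 2q_i − Σ_{j≠i} q_j = 0.
Imposing symmetry (q_j = q for all j) turns Σ_{j≠i} q_j into 2q, so 37 = 4q and q = 9.25.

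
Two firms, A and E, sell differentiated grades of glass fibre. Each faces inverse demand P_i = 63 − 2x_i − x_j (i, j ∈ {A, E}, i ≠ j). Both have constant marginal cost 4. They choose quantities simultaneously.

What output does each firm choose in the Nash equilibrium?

11.8

Firm A's profit: π = x_A(63 − 2x_A − x_E) − 4x_A.
∂π/∂x_A = 59 − 4x_A − x_E = 0 ⇒ x_A = 14.75 − 0.25x_E.
By symmetry x_E = x_A; substituting into the reaction function, 1.25x_A = 14.75 and x_A = 11.8.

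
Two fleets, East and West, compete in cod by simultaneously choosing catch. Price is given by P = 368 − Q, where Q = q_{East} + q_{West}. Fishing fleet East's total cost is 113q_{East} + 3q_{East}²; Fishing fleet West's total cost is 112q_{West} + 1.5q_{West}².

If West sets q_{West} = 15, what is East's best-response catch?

30

Fishing fleet East's profit: π = q_{East}(368 − (q_{East} + q_{West})) − 113q_{East} − 3q_{East}².
∂π/∂q_{East} = 255 − 8q_{East} − q_{West} = 0, so q_{East} = 31.875 − 0.125q_{West}.
At q_{West} = 15: q_{East} = 31.875 − 0.125·15 = 30.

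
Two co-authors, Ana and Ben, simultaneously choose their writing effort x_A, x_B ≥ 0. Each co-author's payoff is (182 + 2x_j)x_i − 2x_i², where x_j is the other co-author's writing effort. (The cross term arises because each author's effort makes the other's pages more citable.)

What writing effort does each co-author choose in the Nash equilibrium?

Ana's payoff is (182 + 2x_B)x_A − 2x_A².
∂π/∂x_A = 182 + 2x_B − 4x_A = 0, so x_A = 45.5 + 0.5x_B.
The game is symmetric, so in equilibrium x_B = x_A: the reaction function gives 0.5x_A = 45.5, hence x_A = 91.

91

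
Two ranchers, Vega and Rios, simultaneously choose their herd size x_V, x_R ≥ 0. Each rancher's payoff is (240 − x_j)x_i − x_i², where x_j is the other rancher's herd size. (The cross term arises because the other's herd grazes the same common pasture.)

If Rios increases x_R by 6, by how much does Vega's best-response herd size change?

Vega's payoff is (240 − x_R)x_V − x_V².
∂π/∂x_V = 240 − x_R − 2x_V = 0, so x_V = 120 − 0.5x_R.
The reaction-function slope is −0.5, so a 6-unit rise in x_R moves x_V by −0.5 × 6 = −3. Vega's best response falls — the actions are strategic substitutes.

-3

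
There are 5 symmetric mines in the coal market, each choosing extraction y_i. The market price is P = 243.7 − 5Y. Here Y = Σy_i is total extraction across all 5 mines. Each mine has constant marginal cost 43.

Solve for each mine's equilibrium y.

6.69

A representative mine's profit is π_i = y_i(243.7 − 5Y) − 43y_i, with Y = y_i + Σ_{j≠i} y_j.
First-order condition: 200.7 − 10y_i − 5Σ_{j≠i} y_j = 0.
With identical mines, set every y_j = y: then 200.7 − 10y − 20y = 0, i.e. y = 200.7/30 = 6.69.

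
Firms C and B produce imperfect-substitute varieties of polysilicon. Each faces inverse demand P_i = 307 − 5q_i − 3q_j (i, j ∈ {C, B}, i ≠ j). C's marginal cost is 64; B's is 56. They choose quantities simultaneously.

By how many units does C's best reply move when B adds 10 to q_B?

Firm C's profit: π = q_C(307 − 5q_C − 3q_B) − 64q_C.
∂π/∂q_C = 243 − 10q_C − 3q_B = 0 ⇒ q_C = 24.3 − 0.3q_B.
The reaction-function slope is −0.3, so a 10-unit rise in q_B moves q_C by −0.3 × 10 = −3. C's best response falls — the actions are strategic substitutes.

-3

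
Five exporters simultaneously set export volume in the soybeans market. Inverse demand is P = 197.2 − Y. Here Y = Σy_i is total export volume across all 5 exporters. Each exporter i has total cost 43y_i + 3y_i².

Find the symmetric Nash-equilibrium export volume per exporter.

A representative exporter's profit is π_i = y_i(197.2 − Y) − 43y_i − 3y_i², with Y = y_i + Σ_{j≠i} y_j.
First-order condition: 154.2 − 8y_i − Σ_{j≠i} y_j = 0.
In a symmetric equilibrium every exporter chooses the same y, so Σ_{j≠i} y_j = 4y. The condition becomes 154.2 − 12y = 0, giving y = 154.2/12 = 12.85.

12.85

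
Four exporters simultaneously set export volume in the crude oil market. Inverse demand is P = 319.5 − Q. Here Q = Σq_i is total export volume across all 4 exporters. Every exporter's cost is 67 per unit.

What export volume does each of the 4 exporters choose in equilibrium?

A representative exporter's profit is π_i = q_i(319.5 − Q) − 67q_i, with Q = q_i + Σ_{j≠i} q_j.
First-order condition: 252.5 − 2q_i − Σ_{j≠i} q_j = 0.
In a symmetric equilibrium every exporter chooses the same q, so Σ_{j≠i} q_j = 3q. The condition becomes 252.5 − 5q = 0, giving q = 252.5/5 = 50.5.

50.5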